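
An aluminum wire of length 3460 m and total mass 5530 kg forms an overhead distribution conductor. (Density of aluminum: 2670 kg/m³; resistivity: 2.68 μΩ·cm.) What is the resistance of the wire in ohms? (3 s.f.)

ρ = 2.68 μΩ·cm = 2.68×10^-8 Ω·m
A = m/(density·L) = 5530/(2670×3460) = 5.9860e-04 m²
R = ρL/A = (2.68×10^-8)(3460)/(5.9860e-04) = 0.155 Ω

0.155 Ω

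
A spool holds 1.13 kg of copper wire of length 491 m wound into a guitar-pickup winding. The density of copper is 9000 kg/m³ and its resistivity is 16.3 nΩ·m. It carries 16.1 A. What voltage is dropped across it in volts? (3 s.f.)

504 V

ρ = 16.3 nΩ·m = 1.63×10^-8 Ω·m
A = m/(density·L) = 1.13/(9000×491) = 2.5571e-07 m²
R = ρL/A = (1.63×10^-8)(491)/(2.5571e-07) = 31.3 Ω
V = IR = 16.1 × 31.3 = 504 V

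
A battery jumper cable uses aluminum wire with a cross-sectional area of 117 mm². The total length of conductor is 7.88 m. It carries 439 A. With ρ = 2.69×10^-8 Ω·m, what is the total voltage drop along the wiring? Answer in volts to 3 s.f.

0.795 V

A = 117 mm² = 1.170e-04 m²
R = ρL/A = (2.69×10^-8)(7.88)/(1.170e-04) = 0.001812 Ω
V = IR = 439 × 0.001812 = 0.795 V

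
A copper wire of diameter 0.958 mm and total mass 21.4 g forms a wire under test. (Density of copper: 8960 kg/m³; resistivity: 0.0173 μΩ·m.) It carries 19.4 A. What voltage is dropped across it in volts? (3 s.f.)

1.54 V

ρ = 0.0173 μΩ·m = 1.73×10^-8 Ω·m
A = π(d/2)² = π(4.7900e-04 m)² = 7.2081e-07 m²
L = m/(density·A) = 0.0214/(8960×7.2081e-07) = 3.313 m
R = ρL/A = (1.73×10^-8)(3.313)/(7.2081e-07) = 0.07953 Ω
V = IR = 19.4 × 0.07953 = 1.54 V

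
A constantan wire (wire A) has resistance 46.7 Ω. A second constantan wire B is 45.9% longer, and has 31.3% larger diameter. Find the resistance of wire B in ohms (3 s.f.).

39.5 Ω

R ∝ L/d², so R_B/R_A = (1 + 45.9/100) × (1 + 31.3/100)⁻²
= 1.459 × 0.5801 = 0.8463
R_B = 0.8463 × 46.7 = 39.5 Ω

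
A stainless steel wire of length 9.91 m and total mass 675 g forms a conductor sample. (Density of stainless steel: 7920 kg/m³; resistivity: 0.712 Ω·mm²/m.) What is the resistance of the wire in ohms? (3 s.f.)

ρ = 0.712 Ω·mm²/m = 7.12×10^-7 Ω·m
A = m/(density·L) = 0.675/(7920×9.91) = 8.6001e-06 m²
R = ρL/A = (7.12×10^-7)(9.91)/(8.6001e-06) = 0.820 Ω

0.820 Ω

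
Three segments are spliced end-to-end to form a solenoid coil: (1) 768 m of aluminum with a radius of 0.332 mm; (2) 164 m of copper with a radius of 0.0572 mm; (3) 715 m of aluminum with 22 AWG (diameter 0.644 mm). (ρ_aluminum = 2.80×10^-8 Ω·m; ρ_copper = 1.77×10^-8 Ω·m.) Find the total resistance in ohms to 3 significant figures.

406 Ω

Seg 1: A = πr² = π(3.3200e-04 m)² = 3.463e-07 m²
R_1 = (2.80×10^-8)(768)/(3.463e-07) = 62.1 Ω
Seg 2: A = πr² = π(5.7200e-05 m)² = 1.028e-08 m²
R_2 = (1.77×10^-8)(164)/(1.028e-08) = 282.4 Ω
Seg 3: A = π(0.644/2 mm)² = π(3.2200e-04 m)² = 3.257e-07 m²
R_3 = (2.80×10^-8)(715)/(3.257e-07) = 61.46 Ω
R_total = R_1 + R_2 + R_3 = 406 Ω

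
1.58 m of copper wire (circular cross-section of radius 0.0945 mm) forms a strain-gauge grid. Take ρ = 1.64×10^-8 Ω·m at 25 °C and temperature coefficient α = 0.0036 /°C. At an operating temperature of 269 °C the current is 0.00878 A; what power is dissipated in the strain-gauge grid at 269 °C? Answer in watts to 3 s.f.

A = πr² = π(9.4500e-05 m)² = 2.806e-08 m²
R₍25₎ = ρL/A = (1.64×10^-8)(1.58)/(2.806e-08) = 0.9236 Ω
R₍269₎ = R₍25₎(1 + αΔT) = 0.9236 × (1 + 0.0036×244) = 1.735 Ω
P = I²R = (0.00878)² × 1.735 = 1.34×10^-4 W

1.34×10^-4 W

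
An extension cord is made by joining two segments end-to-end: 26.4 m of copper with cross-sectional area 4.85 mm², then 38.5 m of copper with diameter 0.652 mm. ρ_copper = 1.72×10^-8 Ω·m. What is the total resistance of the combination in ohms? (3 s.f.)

2.08 Ω

Segment 1: A = 4.85 mm² = 4.850e-06 m²
R₁ = ρL/A = (1.72×10^-8)(26.4)/(4.850e-06) = 0.09362 Ω
Segment 2: A = π(d/2)² = π(3.2600e-04 m)² = 3.339e-07 m²
R₂ = (1.72×10^-8)(38.5)/(3.339e-07) = 1.983 Ω
R = R₁ + R₂ = 2.08 Ω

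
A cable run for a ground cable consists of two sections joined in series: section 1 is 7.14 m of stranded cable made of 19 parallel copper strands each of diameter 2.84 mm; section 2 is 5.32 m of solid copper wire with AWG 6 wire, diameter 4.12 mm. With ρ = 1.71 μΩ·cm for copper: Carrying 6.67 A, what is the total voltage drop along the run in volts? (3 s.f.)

0.0523 V

ρ = 1.71 μΩ·cm = 1.71×10^-8 Ω·m
Section 1: A_strand = π(1.4200e-03)² = 6.335e-06 m²; R₁ = ρL/(N·A_s) = (1.71×10^-8)(7.14)/(19×6.335e-06) = 0.001014 Ω
Section 2: A = π(4.12/2 mm)² = π(2.0600e-03 m)² = 1.333e-05 m²
R₂ = (1.71×10^-8)(5.32)/(1.333e-05) = 0.006824 Ω
R = R₁ + R₂ = 0.007838 Ω
V = IR = 6.67 × 0.007838 = 0.0523 V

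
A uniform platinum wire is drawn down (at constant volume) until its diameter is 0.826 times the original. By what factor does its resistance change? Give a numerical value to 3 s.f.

Volume constant ⇒ L' = L/r² with r = 0.826. R' = ρL'/A' = ρ(L/r²)/(πr²d₀²/4) = R/r⁴.
Factor = 2.15

2.15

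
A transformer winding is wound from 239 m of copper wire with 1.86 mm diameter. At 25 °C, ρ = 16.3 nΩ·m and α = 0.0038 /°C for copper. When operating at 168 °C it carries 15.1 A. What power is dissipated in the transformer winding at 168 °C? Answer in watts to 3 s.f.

ρ = 16.3 nΩ·m = 1.63×10^-8 Ω·m
A = π(d/2)² = π(9.3000e-04 m)² = 2.717e-06 m²
R₍25₎ = ρL/A = (1.63×10^-8)(239)/(2.717e-06) = 1.434 Ω
R₍168₎ = R₍25₎(1 + αΔT) = 1.434 × (1 + 0.0038×143) = 2.213 Ω
P = I²R = (15.1)² × 2.213 = 505 W

505 W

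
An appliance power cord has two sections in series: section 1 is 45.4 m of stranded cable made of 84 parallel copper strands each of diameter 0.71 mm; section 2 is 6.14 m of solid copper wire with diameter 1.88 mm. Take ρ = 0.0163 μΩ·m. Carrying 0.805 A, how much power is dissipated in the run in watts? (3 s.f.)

0.0378 W

ρ = 0.0163 μΩ·m = 1.63×10^-8 Ω·m
Section 1: A_strand = π(3.5500e-04)² = 3.959e-07 m²; R₁ = ρL/(N·A_s) = (1.63×10^-8)(45.4)/(84×3.959e-07) = 0.02225 Ω
Section 2: A = π(d/2)² = π(9.4000e-04 m)² = 2.776e-06 m²
R₂ = (1.63×10^-8)(6.14)/(2.776e-06) = 0.03605 Ω
R = R₁ + R₂ = 0.05831 Ω
P = I²R = (0.805)² × 0.05831 = 0.0378 W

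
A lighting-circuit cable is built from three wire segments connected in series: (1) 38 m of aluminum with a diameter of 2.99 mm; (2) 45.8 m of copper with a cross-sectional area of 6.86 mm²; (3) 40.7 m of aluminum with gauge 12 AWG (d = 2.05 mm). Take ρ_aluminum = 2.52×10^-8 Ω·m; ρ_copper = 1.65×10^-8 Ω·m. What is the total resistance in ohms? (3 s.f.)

Seg 1: A = π(d/2)² = π(1.4950e-03 m)² = 7.022e-06 m²
R_1 = (2.52×10^-8)(38)/(7.022e-06) = 0.1364 Ω
Seg 2: A = 6.86 mm² = 6.860e-06 m²
R_2 = (1.65×10^-8)(45.8)/(6.860e-06) = 0.1102 Ω
Seg 3: A = π(2.05/2 mm)² = π(1.0250e-03 m)² = 3.301e-06 m²
R_3 = (2.52×10^-8)(40.7)/(3.301e-06) = 0.3107 Ω
R_total = R_1 + R_2 + R_3 = 0.557 Ω

0.557 Ω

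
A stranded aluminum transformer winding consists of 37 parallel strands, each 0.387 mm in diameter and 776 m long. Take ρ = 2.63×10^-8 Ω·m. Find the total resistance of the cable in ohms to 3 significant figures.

A_strand = π(1.9350e-04 m)² = 1.176e-07 m²
R_strand = ρL/A = (2.63×10^-8)(776)/(1.176e-07) = 173.5 Ω
R_total = R_strand/N = 173.5/37 = 4.69 Ω

4.69 Ω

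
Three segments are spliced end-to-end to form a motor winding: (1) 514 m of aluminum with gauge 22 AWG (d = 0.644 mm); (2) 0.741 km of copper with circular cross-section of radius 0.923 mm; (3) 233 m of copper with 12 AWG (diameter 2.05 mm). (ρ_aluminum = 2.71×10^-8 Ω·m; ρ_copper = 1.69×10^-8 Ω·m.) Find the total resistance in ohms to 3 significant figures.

Seg 1: A = π(0.644/2 mm)² = π(3.2200e-04 m)² = 3.257e-07 m²
R_1 = (2.71×10^-8)(514)/(3.257e-07) = 42.76 Ω
Seg 2: A = πr² = π(9.2300e-04 m)² = 2.676e-06 m²
R_2 = (1.69×10^-8)(741)/(2.676e-06) = 4.679 Ω
Seg 3: A = π(2.05/2 mm)² = π(1.0250e-03 m)² = 3.301e-06 m²
R_3 = (1.69×10^-8)(233)/(3.301e-06) = 1.193 Ω
R_total = R_1 + R_2 + R_3 = 48.6 Ω

48.6 Ω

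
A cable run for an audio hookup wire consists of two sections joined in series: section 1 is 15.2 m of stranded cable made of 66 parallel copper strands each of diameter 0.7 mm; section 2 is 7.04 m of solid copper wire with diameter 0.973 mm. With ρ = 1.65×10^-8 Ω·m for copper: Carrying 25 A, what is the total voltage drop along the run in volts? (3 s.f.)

Section 1: A_strand = π(3.5000e-04)² = 3.848e-07 m²; R₁ = ρL/(N·A_s) = (1.65×10^-8)(15.2)/(66×3.848e-07) = 0.009874 Ω
Section 2: A = π(d/2)² = π(4.8650e-04 m)² = 7.436e-07 m²
R₂ = (1.65×10^-8)(7.04)/(7.436e-07) = 0.1562 Ω
R = R₁ + R₂ = 0.1661 Ω
V = IR = 25 × 0.1661 = 4.15 V

4.15 V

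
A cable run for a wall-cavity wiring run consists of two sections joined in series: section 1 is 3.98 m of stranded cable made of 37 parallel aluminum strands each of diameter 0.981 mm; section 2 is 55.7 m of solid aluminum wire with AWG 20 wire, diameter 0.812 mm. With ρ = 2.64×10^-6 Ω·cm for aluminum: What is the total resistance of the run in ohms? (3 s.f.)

2.84 Ω

ρ = 2.64×10^-6 Ω·cm = 2.64×10^-8 Ω·m
Section 1: A_strand = π(4.9050e-04)² = 7.558e-07 m²; R₁ = ρL/(N·A_s) = (2.64×10^-8)(3.98)/(37×7.558e-07) = 0.003757 Ω
Section 2: A = π(0.812/2 mm)² = π(4.0600e-04 m)² = 5.178e-07 m²
R₂ = (2.64×10^-8)(55.7)/(5.178e-07) = 2.84 Ω
R = R₁ + R₂ = 2.84 Ω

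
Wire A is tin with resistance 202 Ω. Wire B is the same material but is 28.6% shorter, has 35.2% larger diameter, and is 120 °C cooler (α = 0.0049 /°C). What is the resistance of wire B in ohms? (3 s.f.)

R ∝ ρL/d² with ρ ∝ (1+αΔT), so R_B/R_A = (1 − 28.6/100) × (1 + 35.2/100)⁻² × (1 − 0.0049×120)
= 0.714 × 0.5471 × 0.412 = 0.1609
R_B = 0.1609 × 202 = 32.5 Ω

32.5 Ω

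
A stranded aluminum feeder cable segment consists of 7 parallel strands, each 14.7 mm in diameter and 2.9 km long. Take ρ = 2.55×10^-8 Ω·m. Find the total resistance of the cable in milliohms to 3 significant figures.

62.2 mΩ

A_strand = π(7.3500e-03 m)² = 1.697e-04 m²
R_strand = ρL/A = (2.55×10^-8)(2900)/(1.697e-04) = 0.4357 Ω
R_total = R_strand/N = 0.4357/7 = 62.2 mΩ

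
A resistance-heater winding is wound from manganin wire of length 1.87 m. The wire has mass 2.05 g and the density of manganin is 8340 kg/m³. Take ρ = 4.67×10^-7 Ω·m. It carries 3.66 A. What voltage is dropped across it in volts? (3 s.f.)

24.3 V

A = m/(density·L) = 0.00205/(8340×1.87) = 1.3145e-07 m²
R = ρL/A = (4.67×10^-7)(1.87)/(1.3145e-07) = 6.644 Ω
V = IR = 3.66 × 6.644 = 24.3 V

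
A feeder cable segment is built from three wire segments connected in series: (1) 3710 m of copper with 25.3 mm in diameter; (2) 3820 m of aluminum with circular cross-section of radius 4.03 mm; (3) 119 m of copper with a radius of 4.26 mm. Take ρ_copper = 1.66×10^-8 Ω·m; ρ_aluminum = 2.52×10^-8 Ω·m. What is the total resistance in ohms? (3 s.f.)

2.04 Ω

Seg 1: A = π(d/2)² = π(1.2650e-02 m)² = 5.027e-04 m²
R_1 = (1.66×10^-8)(3710)/(5.027e-04) = 0.1225 Ω
Seg 2: A = πr² = π(4.0300e-03 m)² = 5.102e-05 m²
R_2 = (2.52×10^-8)(3820)/(5.102e-05) = 1.887 Ω
Seg 3: A = πr² = π(4.2600e-03 m)² = 5.701e-05 m²
R_3 = (1.66×10^-8)(119)/(5.701e-05) = 0.03465 Ω
R_total = R_1 + R_2 + R_3 = 2.04 Ω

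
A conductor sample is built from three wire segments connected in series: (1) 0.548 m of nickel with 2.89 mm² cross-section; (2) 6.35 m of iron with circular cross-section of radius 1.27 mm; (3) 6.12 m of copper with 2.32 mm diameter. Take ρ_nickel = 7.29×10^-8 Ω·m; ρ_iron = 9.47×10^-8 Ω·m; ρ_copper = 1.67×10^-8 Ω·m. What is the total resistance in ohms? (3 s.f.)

Seg 1: A = 2.89 mm² = 2.890e-06 m²
R_1 = (7.29×10^-8)(0.548)/(2.890e-06) = 0.01382 Ω
Seg 2: A = πr² = π(1.2700e-03 m)² = 5.067e-06 m²
R_2 = (9.47×10^-8)(6.35)/(5.067e-06) = 0.1187 Ω
Seg 3: A = π(d/2)² = π(1.1600e-03 m)² = 4.227e-06 m²
R_3 = (1.67×10^-8)(6.12)/(4.227e-06) = 0.02418 Ω
R_total = R_1 + R_2 + R_3 = 0.157 Ω

0.157 Ω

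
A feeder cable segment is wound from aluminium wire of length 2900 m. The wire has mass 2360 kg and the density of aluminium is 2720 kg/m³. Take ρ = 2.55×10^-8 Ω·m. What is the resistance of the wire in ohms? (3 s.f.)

A = m/(density·L) = 2360/(2720×2900) = 2.9919e-04 m²
R = ρL/A = (2.55×10^-8)(2900)/(2.9919e-04) = 0.247 Ω

0.247 Ω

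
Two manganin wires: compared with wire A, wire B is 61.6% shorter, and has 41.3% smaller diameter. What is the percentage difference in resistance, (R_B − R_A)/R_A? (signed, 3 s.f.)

R ∝ L/d², so R_B/R_A = (1 − 61.6/100) × (1 − 41.3/100)⁻²
= 0.384 × 2.902 = 1.114
(R_B − R_A)/R_A = 1.114 − 1 = 11.4%

11.4%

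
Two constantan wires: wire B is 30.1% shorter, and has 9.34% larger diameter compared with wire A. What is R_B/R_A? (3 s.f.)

R ∝ L/d², so R_B/R_A = (1 − 30.1/100) × (1 + 9.34/100)⁻²
= 0.699 × 0.8365 = 0.585

0.585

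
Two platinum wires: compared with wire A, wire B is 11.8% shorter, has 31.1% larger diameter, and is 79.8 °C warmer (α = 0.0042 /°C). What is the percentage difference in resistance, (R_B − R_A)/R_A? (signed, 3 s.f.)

R ∝ ρL/d² with ρ ∝ (1+αΔT), so R_B/R_A = (1 − 11.8/100) × (1 + 31.1/100)⁻² × (1 + 0.0042×79.8)
= 0.882 × 0.5818 × 1.335 = 0.6852
(R_B − R_A)/R_A = 0.6852 − 1 = -31.5%

-31.5%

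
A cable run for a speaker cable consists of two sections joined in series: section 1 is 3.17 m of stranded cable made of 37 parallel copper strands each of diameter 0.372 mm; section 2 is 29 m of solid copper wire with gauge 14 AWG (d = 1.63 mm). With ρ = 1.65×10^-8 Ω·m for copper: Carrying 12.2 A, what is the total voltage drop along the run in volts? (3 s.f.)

Section 1: A_strand = π(1.8600e-04)² = 1.087e-07 m²; R₁ = ρL/(N·A_s) = (1.65×10^-8)(3.17)/(37×1.087e-07) = 0.01301 Ω
Section 2: A = π(1.63/2 mm)² = π(8.1500e-04 m)² = 2.087e-06 m²
R₂ = (1.65×10^-8)(29)/(2.087e-06) = 0.2293 Ω
R = R₁ + R₂ = 0.2423 Ω
V = IR = 12.2 × 0.2423 = 2.96 V

2.96 V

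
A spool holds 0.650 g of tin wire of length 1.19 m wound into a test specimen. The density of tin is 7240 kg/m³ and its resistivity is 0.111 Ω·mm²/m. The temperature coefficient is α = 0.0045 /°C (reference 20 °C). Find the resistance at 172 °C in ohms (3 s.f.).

2.95 Ω

ρ = 0.111 Ω·mm²/m = 1.11×10^-7 Ω·m
A = m/(density·L) = 6.500×10^-4/(7240×1.19) = 7.5445e-08 m²
R = ρL/A = (1.11×10^-7)(1.19)/(7.5445e-08) = 1.751 Ω
R(172 °C) = 1.751 × (1 + 0.0045×152) = 2.95 Ω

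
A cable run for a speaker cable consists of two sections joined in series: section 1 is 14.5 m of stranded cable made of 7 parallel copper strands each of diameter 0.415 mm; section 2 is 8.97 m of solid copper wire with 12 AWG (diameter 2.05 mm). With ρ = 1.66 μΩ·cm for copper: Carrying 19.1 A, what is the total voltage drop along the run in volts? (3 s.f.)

ρ = 1.66 μΩ·cm = 1.66×10^-8 Ω·m
Section 1: A_strand = π(2.0750e-04)² = 1.353e-07 m²; R₁ = ρL/(N·A_s) = (1.66×10^-8)(14.5)/(7×1.353e-07) = 0.2542 Ω
Section 2: A = π(2.05/2 mm)² = π(1.0250e-03 m)² = 3.301e-06 m²
R₂ = (1.66×10^-8)(8.97)/(3.301e-06) = 0.04511 Ω
R = R₁ + R₂ = 0.2993 Ω
V = IR = 19.1 × 0.2993 = 5.72 V

5.72 V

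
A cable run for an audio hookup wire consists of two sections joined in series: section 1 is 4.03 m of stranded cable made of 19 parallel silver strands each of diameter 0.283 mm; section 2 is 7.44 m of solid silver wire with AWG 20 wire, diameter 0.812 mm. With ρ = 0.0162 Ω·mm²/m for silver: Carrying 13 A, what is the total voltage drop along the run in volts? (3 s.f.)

ρ = 0.0162 Ω·mm²/m = 1.62×10^-8 Ω·m
Section 1: A_strand = π(1.4150e-04)² = 6.290e-08 m²; R₁ = ρL/(N·A_s) = (1.62×10^-8)(4.03)/(19×6.290e-08) = 0.05463 Ω
Section 2: A = π(0.812/2 mm)² = π(4.0600e-04 m)² = 5.178e-07 m²
R₂ = (1.62×10^-8)(7.44)/(5.178e-07) = 0.2327 Ω
R = R₁ + R₂ = 0.2874 Ω
V = IR = 13 × 0.2874 = 3.74 V

3.74 V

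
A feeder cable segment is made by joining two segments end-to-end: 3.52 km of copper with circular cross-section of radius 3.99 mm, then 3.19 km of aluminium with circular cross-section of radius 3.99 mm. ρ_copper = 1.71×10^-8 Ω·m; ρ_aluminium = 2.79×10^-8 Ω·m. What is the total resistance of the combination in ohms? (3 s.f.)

2.98 Ω

Segment 1: A = πr² = π(3.9900e-03 m)² = 5.001e-05 m²
R₁ = ρL/A = (1.71×10^-8)(3520)/(5.001e-05) = 1.203 Ω
R₂ = (2.79×10^-8)(3190)/(5.001e-05) = 1.78 Ω
R = R₁ + R₂ = 2.98 Ω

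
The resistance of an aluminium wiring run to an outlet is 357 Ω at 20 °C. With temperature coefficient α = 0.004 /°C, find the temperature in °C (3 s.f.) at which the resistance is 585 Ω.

R = R₀(1 + α(T − T₀)) ⇒ T = T₀ + (R/R₀ − 1)/α
T = 20 + (585/357 − 1)/0.004 = 20 + (0.6387)/0.004 = 180 °C

180 °C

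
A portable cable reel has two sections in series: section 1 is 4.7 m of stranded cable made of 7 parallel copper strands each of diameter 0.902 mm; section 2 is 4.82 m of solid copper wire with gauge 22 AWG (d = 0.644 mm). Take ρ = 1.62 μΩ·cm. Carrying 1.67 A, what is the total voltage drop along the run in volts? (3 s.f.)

ρ = 1.62 μΩ·cm = 1.62×10^-8 Ω·m
Section 1: A_strand = π(4.5100e-04)² = 6.390e-07 m²; R₁ = ρL/(N·A_s) = (1.62×10^-8)(4.7)/(7×6.390e-07) = 0.01702 Ω
Section 2: A = π(0.644/2 mm)² = π(3.2200e-04 m)² = 3.257e-07 m²
R₂ = (1.62×10^-8)(4.82)/(3.257e-07) = 0.2397 Ω
R = R₁ + R₂ = 0.2567 Ω
V = IR = 1.67 × 0.2567 = 0.429 V

0.429 V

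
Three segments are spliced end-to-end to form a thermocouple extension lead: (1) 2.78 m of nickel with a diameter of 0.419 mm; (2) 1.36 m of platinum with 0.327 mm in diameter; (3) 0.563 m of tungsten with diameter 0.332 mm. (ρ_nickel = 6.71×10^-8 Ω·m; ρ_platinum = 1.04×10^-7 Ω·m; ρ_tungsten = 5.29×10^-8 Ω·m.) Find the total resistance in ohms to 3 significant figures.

Seg 1: A = π(d/2)² = π(2.0950e-04 m)² = 1.379e-07 m²
R_1 = (6.71×10^-8)(2.78)/(1.379e-07) = 1.353 Ω
Seg 2: A = π(d/2)² = π(1.6350e-04 m)² = 8.398e-08 m²
R_2 = (1.04×10^-7)(1.36)/(8.398e-08) = 1.684 Ω
Seg 3: A = π(d/2)² = π(1.6600e-04 m)² = 8.657e-08 m²
R_3 = (5.29×10^-8)(0.563)/(8.657e-08) = 0.344 Ω
R_total = R_1 + R_2 + R_3 = 3.38 Ω

3.38 Ω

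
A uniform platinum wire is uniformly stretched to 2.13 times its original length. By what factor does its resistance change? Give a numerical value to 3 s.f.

Volume constant ⇒ A' = A/k with k = 2.13. R' = ρ(kL)/(A/k) = k²R.
Factor = 4.54

4.54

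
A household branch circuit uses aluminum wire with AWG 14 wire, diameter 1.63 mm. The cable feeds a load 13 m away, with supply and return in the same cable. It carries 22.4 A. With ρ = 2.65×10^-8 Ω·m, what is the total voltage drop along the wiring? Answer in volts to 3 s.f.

7.40 V

A = π(1.63/2 mm)² = π(8.1500e-04 m)² = 2.087e-06 m²
Total conductor length (both ways) L = 2 × 13 = 26 m
R = ρL/A = (2.65×10^-8)(26)/(2.087e-06) = 0.3302 Ω
V = IR = 22.4 × 0.3302 = 7.40 V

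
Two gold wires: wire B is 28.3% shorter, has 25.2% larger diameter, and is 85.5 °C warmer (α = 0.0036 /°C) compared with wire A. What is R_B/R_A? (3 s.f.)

0.598

R ∝ ρL/d² with ρ ∝ (1+αΔT), so R_B/R_A = (1 − 28.3/100) × (1 + 25.2/100)⁻² × (1 + 0.0036×85.5)
= 0.717 × 0.638 × 1.308 = 0.598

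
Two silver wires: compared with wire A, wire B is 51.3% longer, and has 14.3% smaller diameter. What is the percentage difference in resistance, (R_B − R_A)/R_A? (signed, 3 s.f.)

106%

R ∝ L/d², so R_B/R_A = (1 + 51.3/100) × (1 − 14.3/100)⁻²
= 1.513 × 1.362 = 2.06
(R_B − R_A)/R_A = 2.06 − 1 = 106%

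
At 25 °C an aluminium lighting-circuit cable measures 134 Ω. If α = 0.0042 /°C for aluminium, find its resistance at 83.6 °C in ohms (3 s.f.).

167 Ω

ΔT = 83.6 − 25 = 58.6 °C
R = R₀(1 + αΔT) = 134 × (1 + 0.0042×58.6) = 134 × 1.246 = 167 Ω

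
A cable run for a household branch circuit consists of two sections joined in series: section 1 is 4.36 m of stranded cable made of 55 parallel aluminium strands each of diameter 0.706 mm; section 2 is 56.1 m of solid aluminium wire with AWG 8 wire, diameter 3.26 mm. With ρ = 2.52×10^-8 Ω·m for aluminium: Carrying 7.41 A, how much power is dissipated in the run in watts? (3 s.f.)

Section 1: A_strand = π(3.5300e-04)² = 3.915e-07 m²; R₁ = ρL/(N·A_s) = (2.52×10^-8)(4.36)/(55×3.915e-07) = 0.005103 Ω
Section 2: A = π(3.26/2 mm)² = π(1.6300e-03 m)² = 8.347e-06 m²
R₂ = (2.52×10^-8)(56.1)/(8.347e-06) = 0.1694 Ω
R = R₁ + R₂ = 0.1745 Ω
P = I²R = (7.41)² × 0.1745 = 9.58 W

9.58 W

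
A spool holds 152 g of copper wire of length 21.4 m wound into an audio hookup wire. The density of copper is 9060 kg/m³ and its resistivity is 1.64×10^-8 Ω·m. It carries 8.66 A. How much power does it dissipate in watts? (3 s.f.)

33.6 W

A = m/(density·L) = 0.152/(9060×21.4) = 7.8397e-07 m²
R = ρL/A = (1.64×10^-8)(21.4)/(7.8397e-07) = 0.4477 Ω
P = I²R = (8.66)² × 0.4477 = 33.6 W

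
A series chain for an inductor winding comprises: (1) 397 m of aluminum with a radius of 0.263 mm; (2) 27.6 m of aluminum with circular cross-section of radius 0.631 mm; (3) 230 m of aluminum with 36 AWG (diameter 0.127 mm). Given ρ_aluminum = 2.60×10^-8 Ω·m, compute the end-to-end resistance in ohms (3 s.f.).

Seg 1: A = πr² = π(2.6300e-04 m)² = 2.173e-07 m²
R_1 = (2.60×10^-8)(397)/(2.173e-07) = 47.5 Ω
Seg 2: A = πr² = π(6.3100e-04 m)² = 1.251e-06 m²
R_2 = (2.60×10^-8)(27.6)/(1.251e-06) = 0.5737 Ω
Seg 3: A = π(0.127/2 mm)² = π(6.3500e-05 m)² = 1.267e-08 m²
R_3 = (2.60×10^-8)(230)/(1.267e-08) = 472.1 Ω
R_total = R_1 + R_2 + R_3 = 520 Ω

520 Ω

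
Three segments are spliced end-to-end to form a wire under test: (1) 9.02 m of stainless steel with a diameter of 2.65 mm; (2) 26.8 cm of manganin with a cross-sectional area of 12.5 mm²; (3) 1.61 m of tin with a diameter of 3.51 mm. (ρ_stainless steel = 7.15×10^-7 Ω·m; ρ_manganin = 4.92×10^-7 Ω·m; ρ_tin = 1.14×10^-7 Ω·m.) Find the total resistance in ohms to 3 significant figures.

1.20 Ω

Seg 1: A = π(d/2)² = π(1.3250e-03 m)² = 5.515e-06 m²
R_1 = (7.15×10^-7)(9.02)/(5.515e-06) = 1.169 Ω
Seg 2: A = 12.5 mm² = 1.250e-05 m²
R_2 = (4.92×10^-7)(0.268)/(1.250e-05) = 0.01055 Ω
Seg 3: A = π(d/2)² = π(1.7550e-03 m)² = 9.676e-06 m²
R_3 = (1.14×10^-7)(1.61)/(9.676e-06) = 0.01897 Ω
R_total = R_1 + R_2 + R_3 = 1.20 Ω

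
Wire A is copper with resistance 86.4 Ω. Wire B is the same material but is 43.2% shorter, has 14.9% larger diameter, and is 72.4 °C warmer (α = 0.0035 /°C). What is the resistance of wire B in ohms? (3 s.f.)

R ∝ ρL/d² with ρ ∝ (1+αΔT), so R_B/R_A = (1 − 43.2/100) × (1 + 14.9/100)⁻² × (1 + 0.0035×72.4)
= 0.568 × 0.7575 × 1.253 = 0.5393
R_B = 0.5393 × 86.4 = 46.6 Ω

46.6 Ω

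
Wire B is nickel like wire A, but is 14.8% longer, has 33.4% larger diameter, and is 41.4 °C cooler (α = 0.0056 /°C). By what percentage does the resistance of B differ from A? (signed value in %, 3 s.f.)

-50.4%

R ∝ ρL/d² with ρ ∝ (1+αΔT), so R_B/R_A = (1 + 14.8/100) × (1 + 33.4/100)⁻² × (1 − 0.0056×41.4)
= 1.148 × 0.5619 × 0.7682 = 0.4955
(R_B − R_A)/R_A = 0.4955 − 1 = -50.4%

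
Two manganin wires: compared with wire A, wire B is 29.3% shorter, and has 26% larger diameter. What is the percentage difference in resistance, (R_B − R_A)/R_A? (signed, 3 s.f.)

R ∝ L/d², so R_B/R_A = (1 − 29.3/100) × (1 + 26/100)⁻²
= 0.707 × 0.6299 = 0.4453
(R_B − R_A)/R_A = 0.4453 − 1 = -55.5%

-55.5%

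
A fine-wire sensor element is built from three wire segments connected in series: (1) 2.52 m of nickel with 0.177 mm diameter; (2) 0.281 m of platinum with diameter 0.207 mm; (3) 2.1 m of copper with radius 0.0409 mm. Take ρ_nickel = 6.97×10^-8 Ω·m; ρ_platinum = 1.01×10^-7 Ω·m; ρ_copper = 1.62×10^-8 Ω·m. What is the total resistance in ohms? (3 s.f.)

Seg 1: A = π(d/2)² = π(8.8500e-05 m)² = 2.461e-08 m²
R_1 = (6.97×10^-8)(2.52)/(2.461e-08) = 7.138 Ω
Seg 2: A = π(d/2)² = π(1.0350e-04 m)² = 3.365e-08 m²
R_2 = (1.01×10^-7)(0.281)/(3.365e-08) = 0.8433 Ω
Seg 3: A = πr² = π(4.0900e-05 m)² = 5.255e-09 m²
R_3 = (1.62×10^-8)(2.1)/(5.255e-09) = 6.473 Ω
R_total = R_1 + R_2 + R_3 = 14.5 Ω

14.5 Ω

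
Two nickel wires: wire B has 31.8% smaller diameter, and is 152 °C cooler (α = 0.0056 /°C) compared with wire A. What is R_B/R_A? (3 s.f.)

0.320

R ∝ ρL/d² with ρ ∝ (1+αΔT), so R_B/R_A = (1 − 31.8/100)⁻² × (1 − 0.0056×152)
= 2.15 × 0.1488 = 0.320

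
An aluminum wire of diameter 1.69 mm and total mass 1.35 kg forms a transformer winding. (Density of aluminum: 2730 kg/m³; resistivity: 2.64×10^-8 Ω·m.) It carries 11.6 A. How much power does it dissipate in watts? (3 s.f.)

349 W

A = π(d/2)² = π(8.4500e-04 m)² = 2.2432e-06 m²
L = m/(density·A) = 1.35/(2730×2.2432e-06) = 220.4 m
R = ρL/A = (2.64×10^-8)(220.4)/(2.2432e-06) = 2.594 Ω
P = I²R = (11.6)² × 2.594 = 349 W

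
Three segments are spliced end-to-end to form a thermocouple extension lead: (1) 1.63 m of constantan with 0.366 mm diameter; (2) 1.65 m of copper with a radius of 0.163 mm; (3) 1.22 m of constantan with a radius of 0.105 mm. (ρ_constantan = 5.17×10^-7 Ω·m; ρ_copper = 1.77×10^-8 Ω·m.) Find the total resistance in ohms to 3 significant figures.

Seg 1: A = π(d/2)² = π(1.8300e-04 m)² = 1.052e-07 m²
R_1 = (5.17×10^-7)(1.63)/(1.052e-07) = 8.01 Ω
Seg 2: A = πr² = π(1.6300e-04 m)² = 8.347e-08 m²
R_2 = (1.77×10^-8)(1.65)/(8.347e-08) = 0.3499 Ω
Seg 3: A = πr² = π(1.0500e-04 m)² = 3.464e-08 m²
R_3 = (5.17×10^-7)(1.22)/(3.464e-08) = 18.21 Ω
R_total = R_1 + R_2 + R_3 = 26.6 Ω

26.6 Ω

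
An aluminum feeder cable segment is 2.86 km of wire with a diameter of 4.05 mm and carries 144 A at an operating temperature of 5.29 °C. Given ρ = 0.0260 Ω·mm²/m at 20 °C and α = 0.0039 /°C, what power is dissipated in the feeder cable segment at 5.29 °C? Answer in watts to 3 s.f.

1.13×10^5 W

ρ = 0.0260 Ω·mm²/m = 2.60×10^-8 Ω·m
A = π(d/2)² = π(2.0250e-03 m)² = 1.288e-05 m²
R₍20₎ = ρL/A = (2.60×10^-8)(2860)/(1.288e-05) = 5.772 Ω
R₍5.29₎ = R₍20₎(1 + αΔT) = 5.772 × (1 + 0.0039×-14.7) = 5.441 Ω
P = I²R = (144)² × 5.441 = 1.13×10^5 W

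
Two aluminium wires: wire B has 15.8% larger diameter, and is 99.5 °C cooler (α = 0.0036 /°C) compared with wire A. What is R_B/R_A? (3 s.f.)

0.479

R ∝ ρL/d² with ρ ∝ (1+αΔT), so R_B/R_A = (1 + 15.8/100)⁻² × (1 − 0.0036×99.5)
= 0.7457 × 0.6418 = 0.479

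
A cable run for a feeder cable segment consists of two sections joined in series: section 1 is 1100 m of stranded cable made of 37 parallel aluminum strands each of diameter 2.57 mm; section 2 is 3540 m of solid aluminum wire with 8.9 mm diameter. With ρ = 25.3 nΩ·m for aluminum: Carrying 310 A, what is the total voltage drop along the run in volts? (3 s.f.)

ρ = 25.3 nΩ·m = 2.53×10^-8 Ω·m
Section 1: A_strand = π(1.2850e-03)² = 5.187e-06 m²; R₁ = ρL/(N·A_s) = (2.53×10^-8)(1100)/(37×5.187e-06) = 0.145 Ω
Section 2: A = π(d/2)² = π(4.4500e-03 m)² = 6.221e-05 m²
R₂ = (2.53×10^-8)(3540)/(6.221e-05) = 1.44 Ω
R = R₁ + R₂ = 1.585 Ω
V = IR = 310 × 1.585 = 491 V

491 V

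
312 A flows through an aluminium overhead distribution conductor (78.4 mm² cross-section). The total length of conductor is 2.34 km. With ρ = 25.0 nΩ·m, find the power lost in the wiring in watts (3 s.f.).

72600 W

ρ = 25.0 nΩ·m = 2.50×10^-8 Ω·m
A = 78.4 mm² = 7.840e-05 m²
R = ρL/A = (2.50×10^-8)(2340)/(7.840e-05) = 0.7462 Ω
P = I²R = (312)² × 0.7462 = 72600 W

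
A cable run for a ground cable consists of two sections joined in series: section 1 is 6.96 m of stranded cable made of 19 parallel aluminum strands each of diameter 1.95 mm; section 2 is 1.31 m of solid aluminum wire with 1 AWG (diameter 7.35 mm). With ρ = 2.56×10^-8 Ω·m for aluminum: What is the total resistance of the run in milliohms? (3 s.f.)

3.93 mΩ

Section 1: A_strand = π(9.7500e-04)² = 2.986e-06 m²; R₁ = ρL/(N·A_s) = (2.56×10^-8)(6.96)/(19×2.986e-06) = 0.00314 Ω
Section 2: A = π(7.35/2 mm)² = π(3.6750e-03 m)² = 4.243e-05 m²
R₂ = (2.56×10^-8)(1.31)/(4.243e-05) = 7.904×10^-4 Ω
R = R₁ + R₂ = 3.93 mΩ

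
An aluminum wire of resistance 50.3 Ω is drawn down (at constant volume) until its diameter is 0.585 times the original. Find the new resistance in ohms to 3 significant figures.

429 Ω

Volume constant ⇒ L' = L/r² with r = 0.585. R' = ρL'/A' = ρ(L/r²)/(πr²d₀²/4) = R/r⁴.
R' = 8.538 × 50.3 = 429 Ω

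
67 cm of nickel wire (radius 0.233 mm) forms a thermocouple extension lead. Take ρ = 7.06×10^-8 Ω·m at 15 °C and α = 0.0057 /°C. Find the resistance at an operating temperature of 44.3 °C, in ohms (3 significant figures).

0.324 Ω

A = πr² = π(2.3300e-04 m)² = 1.706e-07 m²
R₍15°C₎ = ρL/A = (7.06×10^-8)(0.67)/(1.706e-07) = 0.2773 Ω
R = R₀(1 + αΔT) = 0.2773(1 + 0.0057×29.3) = 0.324 Ω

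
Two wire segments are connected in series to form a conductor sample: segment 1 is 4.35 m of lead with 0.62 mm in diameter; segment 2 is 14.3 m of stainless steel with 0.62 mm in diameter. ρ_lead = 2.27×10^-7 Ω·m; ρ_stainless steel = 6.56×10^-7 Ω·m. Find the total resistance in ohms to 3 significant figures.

Segment 1: A = π(d/2)² = π(3.1000e-04 m)² = 3.019e-07 m²
R₁ = ρL/A = (2.27×10^-7)(4.35)/(3.019e-07) = 3.271 Ω
R₂ = (6.56×10^-7)(14.3)/(3.019e-07) = 31.07 Ω
R = R₁ + R₂ = 34.3 Ω

34.3 Ω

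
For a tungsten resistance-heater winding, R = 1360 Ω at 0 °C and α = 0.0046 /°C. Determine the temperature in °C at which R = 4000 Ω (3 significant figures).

R = R₀(1 + α(T − T₀)) ⇒ T = T₀ + (R/R₀ − 1)/α
T = 0 + (4000/1360 − 1)/0.0046 = 0 + (1.941)/0.0046 = 422 °C

422 °C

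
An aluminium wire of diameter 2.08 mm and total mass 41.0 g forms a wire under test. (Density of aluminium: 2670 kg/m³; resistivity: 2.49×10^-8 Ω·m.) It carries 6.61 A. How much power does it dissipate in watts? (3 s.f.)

1.45 W

A = π(d/2)² = π(1.0400e-03 m)² = 3.3979e-06 m²
L = m/(density·A) = 0.041/(2670×3.3979e-06) = 4.519 m
R = ρL/A = (2.49×10^-8)(4.519)/(3.3979e-06) = 0.03312 Ω
P = I²R = (6.61)² × 0.03312 = 1.45 W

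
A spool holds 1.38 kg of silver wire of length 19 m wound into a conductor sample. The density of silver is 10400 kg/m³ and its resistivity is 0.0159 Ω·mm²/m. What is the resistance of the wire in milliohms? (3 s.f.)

43.3 mΩ

ρ = 0.0159 Ω·mm²/m = 1.59×10^-8 Ω·m
A = m/(density·L) = 1.38/(10400×19) = 6.9838e-06 m²
R = ρL/A = (1.59×10^-8)(19)/(6.9838e-06) = 43.3 mΩ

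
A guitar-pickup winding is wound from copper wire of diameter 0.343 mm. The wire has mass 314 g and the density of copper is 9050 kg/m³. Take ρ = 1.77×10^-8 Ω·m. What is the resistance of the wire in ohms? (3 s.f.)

71.9 Ω

A = π(d/2)² = π(1.7150e-04 m)² = 9.2401e-08 m²
L = m/(density·A) = 0.314/(9050×9.2401e-08) = 375.5 m
R = ρL/A = (1.77×10^-8)(375.5)/(9.2401e-08) = 71.9 Ω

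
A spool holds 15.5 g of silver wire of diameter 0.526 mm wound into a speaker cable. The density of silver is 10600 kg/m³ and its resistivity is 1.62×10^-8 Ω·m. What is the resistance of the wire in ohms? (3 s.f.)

A = π(d/2)² = π(2.6300e-04 m)² = 2.1730e-07 m²
L = m/(density·A) = 0.0155/(10600×2.1730e-07) = 6.729 m
R = ρL/A = (1.62×10^-8)(6.729)/(2.1730e-07) = 0.502 Ω

0.502 Ω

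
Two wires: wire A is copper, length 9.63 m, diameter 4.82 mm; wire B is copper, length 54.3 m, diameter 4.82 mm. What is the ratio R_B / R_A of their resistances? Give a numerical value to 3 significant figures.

5.64

R ∝ ρL/d², so R_B/R_A = (L_B/L_A)
= (54.3/9.63) = 5.64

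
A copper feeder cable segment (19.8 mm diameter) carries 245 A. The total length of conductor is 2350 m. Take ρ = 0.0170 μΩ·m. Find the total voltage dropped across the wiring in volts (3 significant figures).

31.8 V

ρ = 0.0170 μΩ·m = 1.70×10^-8 Ω·m
A = π(d/2)² = π(9.9000e-03 m)² = 3.079e-04 m²
R = ρL/A = (1.70×10^-8)(2350)/(3.079e-04) = 0.1297 Ω
V = IR = 245 × 0.1297 = 31.8 V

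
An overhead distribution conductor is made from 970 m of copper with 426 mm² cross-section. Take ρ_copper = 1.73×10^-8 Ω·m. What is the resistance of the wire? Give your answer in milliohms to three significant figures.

A = 426 mm² = 4.260e-04 m²
R = ρL/A = (1.73×10^-8)(970 m)/(4.260e-04 m²) = 39.4 mΩ

39.4 mΩ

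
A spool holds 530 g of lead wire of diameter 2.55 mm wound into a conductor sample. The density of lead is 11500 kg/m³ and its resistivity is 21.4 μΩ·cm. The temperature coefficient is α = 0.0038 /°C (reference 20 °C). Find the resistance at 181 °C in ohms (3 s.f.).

ρ = 21.4 μΩ·cm = 2.14×10^-7 Ω·m
A = π(d/2)² = π(1.2750e-03 m)² = 5.1071e-06 m²
L = m/(density·A) = 0.53/(11500×5.1071e-06) = 9.024 m
R = ρL/A = (2.14×10^-7)(9.024)/(5.1071e-06) = 0.3781 Ω
R(181 °C) = 0.3781 × (1 + 0.0038×161) = 0.609 Ω

0.609 Ω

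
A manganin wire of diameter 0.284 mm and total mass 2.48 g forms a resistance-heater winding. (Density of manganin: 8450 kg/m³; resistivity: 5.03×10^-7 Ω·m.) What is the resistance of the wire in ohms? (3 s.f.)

36.8 Ω

A = π(d/2)² = π(1.4200e-04 m)² = 6.3347e-08 m²
L = m/(density·A) = 0.00248/(8450×6.3347e-08) = 4.633 m
R = ρL/A = (5.03×10^-7)(4.633)/(6.3347e-08) = 36.8 Ω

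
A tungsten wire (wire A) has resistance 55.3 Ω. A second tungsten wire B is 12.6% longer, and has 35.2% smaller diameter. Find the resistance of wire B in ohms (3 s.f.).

R ∝ L/d², so R_B/R_A = (1 + 12.6/100) × (1 − 35.2/100)⁻²
= 1.126 × 2.381 = 2.682
R_B = 2.682 × 55.3 = 148 Ω

148 Ω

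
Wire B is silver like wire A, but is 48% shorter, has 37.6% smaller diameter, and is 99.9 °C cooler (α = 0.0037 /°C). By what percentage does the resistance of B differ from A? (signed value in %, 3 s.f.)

-15.8%

R ∝ ρL/d² with ρ ∝ (1+αΔT), so R_B/R_A = (1 − 48/100) × (1 − 37.6/100)⁻² × (1 − 0.0037×99.9)
= 0.52 × 2.568 × 0.6304 = 0.8418
(R_B − R_A)/R_A = 0.8418 − 1 = -15.8%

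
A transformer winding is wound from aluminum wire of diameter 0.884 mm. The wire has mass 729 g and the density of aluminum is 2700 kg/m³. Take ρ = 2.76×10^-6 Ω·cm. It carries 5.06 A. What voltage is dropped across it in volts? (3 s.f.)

ρ = 2.76×10^-6 Ω·cm = 2.76×10^-8 Ω·m
A = π(d/2)² = π(4.4200e-04 m)² = 6.1375e-07 m²
L = m/(density·A) = 0.729/(2700×6.1375e-07) = 439.9 m
R = ρL/A = (2.76×10^-8)(439.9)/(6.1375e-07) = 19.78 Ω
V = IR = 5.06 × 19.78 = 100 V

100 V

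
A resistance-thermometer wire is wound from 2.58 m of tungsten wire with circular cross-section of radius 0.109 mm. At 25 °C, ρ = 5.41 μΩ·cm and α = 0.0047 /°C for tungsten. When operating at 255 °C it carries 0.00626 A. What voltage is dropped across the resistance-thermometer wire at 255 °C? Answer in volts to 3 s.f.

ρ = 5.41 μΩ·cm = 5.41×10^-8 Ω·m
A = πr² = π(1.0900e-04 m)² = 3.733e-08 m²
R₍25₎ = ρL/A = (5.41×10^-8)(2.58)/(3.733e-08) = 3.74 Ω
R₍255₎ = R₍25₎(1 + αΔT) = 3.74 × (1 + 0.0047×230) = 7.782 Ω
V = IR = 0.00626 × 7.782 = 0.0487 V

0.0487 V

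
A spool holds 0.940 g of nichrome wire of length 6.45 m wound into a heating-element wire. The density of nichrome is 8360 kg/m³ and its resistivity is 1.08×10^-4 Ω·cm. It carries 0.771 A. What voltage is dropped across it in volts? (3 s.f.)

ρ = 1.08×10^-4 Ω·cm = 1.08×10^-6 Ω·m
A = m/(density·L) = 9.400×10^-4/(8360×6.45) = 1.7433e-08 m²
R = ρL/A = (1.08×10^-6)(6.45)/(1.7433e-08) = 399.6 Ω
V = IR = 0.771 × 399.6 = 308 V

308 V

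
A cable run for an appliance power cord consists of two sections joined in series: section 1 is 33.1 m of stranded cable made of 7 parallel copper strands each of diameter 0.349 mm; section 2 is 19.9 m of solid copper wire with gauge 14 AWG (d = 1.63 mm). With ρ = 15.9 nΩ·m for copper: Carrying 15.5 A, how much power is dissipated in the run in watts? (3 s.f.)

ρ = 15.9 nΩ·m = 1.59×10^-8 Ω·m
Section 1: A_strand = π(1.7450e-04)² = 9.566e-08 m²; R₁ = ρL/(N·A_s) = (1.59×10^-8)(33.1)/(7×9.566e-08) = 0.7859 Ω
Section 2: A = π(1.63/2 mm)² = π(8.1500e-04 m)² = 2.087e-06 m²
R₂ = (1.59×10^-8)(19.9)/(2.087e-06) = 0.1516 Ω
R = R₁ + R₂ = 0.9376 Ω
P = I²R = (15.5)² × 0.9376 = 225 W

225 W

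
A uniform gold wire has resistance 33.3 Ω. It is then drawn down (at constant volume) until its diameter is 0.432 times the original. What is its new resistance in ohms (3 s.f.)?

Volume constant ⇒ L' = L/r² with r = 0.432. R' = ρL'/A' = ρ(L/r²)/(πr²d₀²/4) = R/r⁴.
R' = 28.71 × 33.3 = 956 Ω

956 Ω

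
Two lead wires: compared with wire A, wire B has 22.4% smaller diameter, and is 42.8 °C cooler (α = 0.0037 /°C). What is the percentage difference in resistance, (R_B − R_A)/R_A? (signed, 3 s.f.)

39.8%

R ∝ ρL/d² with ρ ∝ (1+αΔT), so R_B/R_A = (1 − 22.4/100)⁻² × (1 − 0.0037×42.8)
= 1.661 × 0.8416 = 1.398
(R_B − R_A)/R_A = 1.398 − 1 = 39.8%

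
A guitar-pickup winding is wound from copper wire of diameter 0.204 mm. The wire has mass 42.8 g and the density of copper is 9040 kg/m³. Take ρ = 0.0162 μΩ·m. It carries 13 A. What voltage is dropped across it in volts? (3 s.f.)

ρ = 0.0162 μΩ·m = 1.62×10^-8 Ω·m
A = π(d/2)² = π(1.0200e-04 m)² = 3.2685e-08 m²
L = m/(density·A) = 0.0428/(9040×3.2685e-08) = 144.9 m
R = ρL/A = (1.62×10^-8)(144.9)/(3.2685e-08) = 71.79 Ω
V = IR = 13 × 71.79 = 933 V

933 V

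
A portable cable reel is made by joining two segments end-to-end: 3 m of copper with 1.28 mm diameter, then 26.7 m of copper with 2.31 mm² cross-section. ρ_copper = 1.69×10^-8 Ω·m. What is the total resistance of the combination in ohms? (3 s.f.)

Segment 1: A = π(d/2)² = π(6.4000e-04 m)² = 1.287e-06 m²
R₁ = ρL/A = (1.69×10^-8)(3)/(1.287e-06) = 0.0394 Ω
Segment 2: A = 2.31 mm² = 2.310e-06 m²
R₂ = (1.69×10^-8)(26.7)/(2.310e-06) = 0.1953 Ω
R = R₁ + R₂ = 0.235 Ω

0.235 Ω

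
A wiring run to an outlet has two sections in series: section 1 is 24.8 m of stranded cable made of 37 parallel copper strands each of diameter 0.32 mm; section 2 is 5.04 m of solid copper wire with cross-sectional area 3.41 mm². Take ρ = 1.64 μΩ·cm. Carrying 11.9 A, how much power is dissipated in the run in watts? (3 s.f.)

22.8 W

ρ = 1.64 μΩ·cm = 1.64×10^-8 Ω·m
Section 1: A_strand = π(1.6000e-04)² = 8.042e-08 m²; R₁ = ρL/(N·A_s) = (1.64×10^-8)(24.8)/(37×8.042e-08) = 0.1367 Ω
Section 2: A = 3.41 mm² = 3.410e-06 m²
R₂ = (1.64×10^-8)(5.04)/(3.410e-06) = 0.02424 Ω
R = R₁ + R₂ = 0.1609 Ω
P = I²R = (11.9)² × 0.1609 = 22.8 W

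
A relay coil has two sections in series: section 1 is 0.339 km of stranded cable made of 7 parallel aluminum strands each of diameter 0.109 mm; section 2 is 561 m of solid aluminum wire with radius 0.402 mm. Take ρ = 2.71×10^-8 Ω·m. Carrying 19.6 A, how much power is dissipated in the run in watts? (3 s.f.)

Section 1: A_strand = π(5.4500e-05)² = 9.331e-09 m²; R₁ = ρL/(N·A_s) = (2.71×10^-8)(339)/(7×9.331e-09) = 140.6 Ω
Section 2: A = πr² = π(4.0200e-04 m)² = 5.077e-07 m²
R₂ = (2.71×10^-8)(561)/(5.077e-07) = 29.95 Ω
R = R₁ + R₂ = 170.6 Ω
P = I²R = (19.6)² × 170.6 = 65500 W

65500 W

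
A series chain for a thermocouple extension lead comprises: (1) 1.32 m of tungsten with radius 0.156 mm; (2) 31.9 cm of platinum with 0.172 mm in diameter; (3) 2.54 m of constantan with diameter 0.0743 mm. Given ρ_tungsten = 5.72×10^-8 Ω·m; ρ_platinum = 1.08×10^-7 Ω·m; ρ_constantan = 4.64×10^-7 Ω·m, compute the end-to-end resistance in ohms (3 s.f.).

Seg 1: A = πr² = π(1.5600e-04 m)² = 7.645e-08 m²
R_1 = (5.72×10^-8)(1.32)/(7.645e-08) = 0.9876 Ω
Seg 2: A = π(d/2)² = π(8.6000e-05 m)² = 2.324e-08 m²
R_2 = (1.08×10^-7)(0.319)/(2.324e-08) = 1.483 Ω
Seg 3: A = π(d/2)² = π(3.7150e-05 m)² = 4.336e-09 m²
R_3 = (4.64×10^-7)(2.54)/(4.336e-09) = 271.8 Ω
R_total = R_1 + R_2 + R_3 = 274 Ω

274 Ω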